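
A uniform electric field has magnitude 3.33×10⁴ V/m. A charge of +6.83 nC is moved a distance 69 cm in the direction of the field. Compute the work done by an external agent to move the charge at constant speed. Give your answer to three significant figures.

The potential change for a displacement 69 cm in the direction of the field is ΔV = −Ed = -2.30×10⁴ V.
W_ext = qΔV = -1.57×10⁻⁴ J.

-1.57×10⁻⁴ J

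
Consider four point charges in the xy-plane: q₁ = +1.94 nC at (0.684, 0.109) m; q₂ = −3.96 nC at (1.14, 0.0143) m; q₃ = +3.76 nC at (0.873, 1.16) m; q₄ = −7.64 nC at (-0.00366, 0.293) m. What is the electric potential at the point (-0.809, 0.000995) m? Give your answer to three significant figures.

The total potential is the scalar sum of each charge's contribution, V = Σ kqᵢ/rᵢ.
Distances from the field point to each charge: r₁ = 1.50 m, r₂ = 1.95 m, r₃ = 2.04 m, r₄ = 0.857 m.
V = k[(1.94×10⁻⁹)/(1.50) + (-3.96×10⁻⁹)/(1.95) + (3.76×10⁻⁹)/(2.04) + (-7.64×10⁻⁹)/(0.857)] = -70.2 V.

-70.2 V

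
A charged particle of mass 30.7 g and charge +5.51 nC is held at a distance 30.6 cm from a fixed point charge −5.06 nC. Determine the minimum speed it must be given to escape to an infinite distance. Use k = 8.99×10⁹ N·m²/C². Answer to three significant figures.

To just escape, total mechanical energy must reach zero at infinity: ½mv²_min + U = 0, so ½mv²_min = −U = |kQq|/r.
|U| = |kQq|/r = (8.99×10⁹ N·m²/C²)(5.06×10⁻⁹)(5.51×10⁻⁹)/(0.306) = 8.19×10⁻⁷ J.
v_min = √(2|U|/m) = √(2·8.19×10⁻⁷/0.0307) = 7.30×10⁻³ m/s.

7.30×10⁻³ m/s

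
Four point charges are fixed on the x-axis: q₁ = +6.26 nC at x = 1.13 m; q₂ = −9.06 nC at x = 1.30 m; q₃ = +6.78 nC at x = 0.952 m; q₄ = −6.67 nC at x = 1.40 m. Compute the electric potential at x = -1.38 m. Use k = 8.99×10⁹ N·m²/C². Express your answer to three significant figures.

-3.40 V

Electric potential is a scalar, so the contributions from each charge add algebraically: V = Σ kqᵢ/rᵢ.
Distances from the field point to each charge: r₁ = 2.51 m, r₂ = 2.68 m, r₃ = 2.33 m, r₄ = 2.78 m.
V = k[(6.26×10⁻⁹)/(2.51) + (-9.06×10⁻⁹)/(2.68) + (6.78×10⁻⁹)/(2.33) + (-6.67×10⁻⁹)/(2.78)] = -3.40 V.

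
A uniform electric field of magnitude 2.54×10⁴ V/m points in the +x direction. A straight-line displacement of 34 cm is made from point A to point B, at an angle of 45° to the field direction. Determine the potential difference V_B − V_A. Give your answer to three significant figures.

-6110 V

Only the component of displacement along E changes the potential: ΔV = −E·d·cosθ.
ΔV = −(2.54×10⁴ V/m)(0.340 m)cos45° = -6110 V.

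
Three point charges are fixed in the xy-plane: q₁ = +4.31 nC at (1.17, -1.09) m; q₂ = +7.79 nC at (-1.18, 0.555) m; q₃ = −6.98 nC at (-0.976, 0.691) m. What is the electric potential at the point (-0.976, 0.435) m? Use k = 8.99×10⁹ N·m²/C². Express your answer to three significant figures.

65.5 V

The total potential is the scalar sum of each charge's contribution, V = Σ kqᵢ/rᵢ.
Distances from the field point to each charge: r₁ = 2.63 m, r₂ = 0.237 m, r₃ = 0.256 m.
V = k[(4.31×10⁻⁹)/(2.63) + (7.79×10⁻⁹)/(0.237) + (-6.98×10⁻⁹)/(0.256)] = 65.5 V.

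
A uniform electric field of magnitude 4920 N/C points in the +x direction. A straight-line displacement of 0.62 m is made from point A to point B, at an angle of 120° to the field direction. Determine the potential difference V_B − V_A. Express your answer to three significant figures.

1530 V

Only the component of displacement along E changes the potential: ΔV = −E·d·cosθ.
ΔV = −(4920 V/m)(0.620 m)cos120° = 1530 V.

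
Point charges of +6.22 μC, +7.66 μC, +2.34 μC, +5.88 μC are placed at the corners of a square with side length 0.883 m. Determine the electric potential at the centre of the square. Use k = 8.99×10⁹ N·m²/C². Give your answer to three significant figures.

Electric potential is a scalar, so the contributions from each charge add algebraically: V = Σ kqᵢ/rᵢ.
The distance from each corner to the centre is a√2/2 = 0.624 m.
V = k[(6.22×10⁻⁶)/(0.624) + (7.66×10⁻⁶)/(0.624) + (2.34×10⁻⁶)/(0.624) + (5.88×10⁻⁶)/(0.624)] = 3.18×10⁵ V.

3.18×10⁵ V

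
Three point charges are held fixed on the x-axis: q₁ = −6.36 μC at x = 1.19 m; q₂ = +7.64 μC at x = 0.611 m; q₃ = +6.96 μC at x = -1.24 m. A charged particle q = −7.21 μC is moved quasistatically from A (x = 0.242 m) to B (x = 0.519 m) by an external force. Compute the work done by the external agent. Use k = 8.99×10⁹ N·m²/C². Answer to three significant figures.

-3.81 J

For quasistatic motion the external work equals the change in potential energy: W_ext = qΔV = q(V_B − V_A).
At A: distances to the source charges are 0.948 m, 0.369 m, 1.48 m; V_A = Σ kqᵢ/rᵢ = 1.68×10⁵ V.
At B: distances to the source charges are 0.671 m, 0.0920 m, 1.76 m; V_B = Σ kqᵢ/rᵢ = 6.97×10⁵ V.
ΔV = V_B − V_A = 5.29×10⁵ V.
W_ext = qΔV = (-7.21×10⁻⁶ C)(5.29×10⁵ V) = -3.81 J.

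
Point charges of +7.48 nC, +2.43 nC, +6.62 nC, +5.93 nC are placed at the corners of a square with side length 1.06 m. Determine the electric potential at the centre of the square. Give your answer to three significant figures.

Electric potential is a scalar, so the contributions from each charge add algebraically: V = Σ kqᵢ/rᵢ.
The distance from each corner to the centre is a√2/2 = 0.750 m.
V = k[(7.48×10⁻⁹)/(0.750) + (2.43×10⁻⁹)/(0.750) + (6.62×10⁻⁹)/(0.750) + (5.93×10⁻⁹)/(0.750)] = 269 V.

269 V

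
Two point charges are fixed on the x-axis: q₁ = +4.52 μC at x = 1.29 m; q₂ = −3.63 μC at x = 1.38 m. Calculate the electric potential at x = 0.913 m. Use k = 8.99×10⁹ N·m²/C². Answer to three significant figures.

3.79×10⁴ V

Electric potential is a scalar, so the contributions from each charge add algebraically: V = Σ kqᵢ/rᵢ.
Distances from the field point to each charge: r₁ = 0.377 m, r₂ = 0.467 m.
V = k[(4.52×10⁻⁶)/(0.377) + (-3.63×10⁻⁶)/(0.467)] = 3.79×10⁴ V.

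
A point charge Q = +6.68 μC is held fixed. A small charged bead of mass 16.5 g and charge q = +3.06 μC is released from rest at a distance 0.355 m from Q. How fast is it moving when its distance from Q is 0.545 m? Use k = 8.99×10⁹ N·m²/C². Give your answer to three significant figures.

4.68 m/s

Only the electrostatic force acts, so mechanical energy is conserved: ½mv² = U₁ − U₂ = kQq(1/r₁ − 1/r₂).
U₁ − U₂ = (8.99×10⁹ N·m²/C²)(6.68×10⁻⁶ C)(3.06×10⁻⁶ C)(1/0.355 − 1/0.545) = 0.180 J.
v = √(2·0.180/0.0165) = 4.68 m/s.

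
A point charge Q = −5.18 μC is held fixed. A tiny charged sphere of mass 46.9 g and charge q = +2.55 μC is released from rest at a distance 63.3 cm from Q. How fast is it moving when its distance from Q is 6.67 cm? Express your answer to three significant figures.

Only the electrostatic force acts, so mechanical energy is conserved: ½mv² = U₁ − U₂ = kQq(1/r₁ − 1/r₂).
U₁ − U₂ = (8.99×10⁹ N·m²/C²)(-5.18×10⁻⁶ C)(2.55×10⁻⁶ C)(1/0.633 − 1/0.0667) = 1.59 J.
v = √(2·1.59/0.0469) = 8.24 m/s.

8.24 m/s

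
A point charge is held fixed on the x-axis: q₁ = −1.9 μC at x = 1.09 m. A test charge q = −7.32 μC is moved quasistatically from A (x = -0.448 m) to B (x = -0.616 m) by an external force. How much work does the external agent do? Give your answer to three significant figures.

-8.01×10⁻³ J

For quasistatic motion the external work equals the change in potential energy: W_ext = qΔV = q(V_B − V_A).
At A: distance to the source charge is 1.54 m; V_A = kq₁/r = -1.11×10⁴ V.
At B: distance to the source charge is 1.71 m; V_B = kq₁/r = -1.00×10⁴ V.
ΔV = V_B − V_A = 1090 V.
W_ext = qΔV = (-7.32×10⁻⁶ C)(1090 V) = -8.01×10⁻³ J.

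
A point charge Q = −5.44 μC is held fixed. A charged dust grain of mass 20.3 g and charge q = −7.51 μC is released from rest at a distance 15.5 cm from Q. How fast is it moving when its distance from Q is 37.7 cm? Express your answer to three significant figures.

Only the electrostatic force acts, so mechanical energy is conserved: ½mv² = U₁ − U₂ = kQq(1/r₁ − 1/r₂).
U₁ − U₂ = (8.99×10⁹ N·m²/C²)(-5.44×10⁻⁶ C)(-7.51×10⁻⁶ C)(1/0.155 − 1/0.377) = 1.40 J.
v = √(2·1.40/0.0203) = 11.7 m/s.

11.7 m/s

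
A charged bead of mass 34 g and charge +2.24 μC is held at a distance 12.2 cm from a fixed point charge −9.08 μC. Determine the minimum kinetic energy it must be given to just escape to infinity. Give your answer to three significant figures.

1.50 J

To just escape, total mechanical energy must reach zero at infinity: ½mv²_min + U = 0, so ½mv²_min = −U = |kQq|/r.
|U| = |kQq|/r = (8.99×10⁹ N·m²/C²)(9.08×10⁻⁶)(2.24×10⁻⁶)/(0.122) = 1.50 J.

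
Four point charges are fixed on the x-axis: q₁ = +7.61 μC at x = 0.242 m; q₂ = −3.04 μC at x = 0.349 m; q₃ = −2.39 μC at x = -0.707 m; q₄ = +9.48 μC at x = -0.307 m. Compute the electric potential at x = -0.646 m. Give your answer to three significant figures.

The total potential is the scalar sum of each charge's contribution, V = Σ kqᵢ/rᵢ.
Distances from the field point to each charge: r₁ = 0.888 m, r₂ = 0.995 m, r₃ = 0.0610 m, r₄ = 0.339 m.
V = k[(7.61×10⁻⁶)/(0.888) + (-3.04×10⁻⁶)/(0.995) + (-2.39×10⁻⁶)/(0.0610) + (9.48×10⁻⁶)/(0.339)] = -5.13×10⁴ V.

-5.13×10⁴ V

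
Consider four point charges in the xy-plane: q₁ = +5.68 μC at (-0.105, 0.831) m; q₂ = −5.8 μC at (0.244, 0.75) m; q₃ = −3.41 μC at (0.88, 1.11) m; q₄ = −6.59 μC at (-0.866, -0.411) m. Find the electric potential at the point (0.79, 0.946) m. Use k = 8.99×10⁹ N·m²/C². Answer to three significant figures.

-2.25×10⁵ V

The total potential is the scalar sum of each charge's contribution, V = Σ kqᵢ/rᵢ.
Distances from the field point to each charge: r₁ = 0.902 m, r₂ = 0.580 m, r₃ = 0.187 m, r₄ = 2.14 m.
V = k[(5.68×10⁻⁶)/(0.902) + (-5.80×10⁻⁶)/(0.580) + (-3.41×10⁻⁶)/(0.187) + (-6.59×10⁻⁶)/(2.14)] = -2.25×10⁵ V.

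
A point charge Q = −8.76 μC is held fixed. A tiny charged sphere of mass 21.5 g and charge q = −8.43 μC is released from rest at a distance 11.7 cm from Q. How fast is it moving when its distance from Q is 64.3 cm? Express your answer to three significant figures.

20.8 m/s

Only the electrostatic force acts, so mechanical energy is conserved: ½mv² = U₁ − U₂ = kQq(1/r₁ − 1/r₂).
U₁ − U₂ = (8.99×10⁹ N·m²/C²)(-8.76×10⁻⁶ C)(-8.43×10⁻⁶ C)(1/0.117 − 1/0.643) = 4.64 J.
v = √(2·4.64/0.0215) = 20.8 m/s.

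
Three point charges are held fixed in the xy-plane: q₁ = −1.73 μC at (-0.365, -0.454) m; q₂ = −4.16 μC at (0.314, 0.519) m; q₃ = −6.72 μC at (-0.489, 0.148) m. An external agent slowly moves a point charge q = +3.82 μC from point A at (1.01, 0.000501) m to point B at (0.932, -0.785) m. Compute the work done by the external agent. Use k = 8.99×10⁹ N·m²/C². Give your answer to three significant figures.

For quasistatic motion the external work equals the change in potential energy: W_ext = qΔV = q(V_B − V_A).
At A: distances to the source charges are 1.45 m, 0.868 m, 1.51 m; V_A = Σ kqᵢ/rᵢ = -9.39×10⁴ V.
At B: distances to the source charges are 1.34 m, 1.44 m, 1.70 m; V_B = Σ kqᵢ/rᵢ = -7.31×10⁴ V.
ΔV = V_B − V_A = 2.09×10⁴ V.
W_ext = qΔV = (3.82×10⁻⁶ C)(2.09×10⁴ V) = 0.0797 J.

0.0797 J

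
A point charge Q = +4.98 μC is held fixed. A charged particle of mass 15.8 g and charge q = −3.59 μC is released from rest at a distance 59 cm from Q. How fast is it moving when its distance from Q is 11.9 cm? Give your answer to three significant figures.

Only the electrostatic force acts, so mechanical energy is conserved: ½mv² = U₁ − U₂ = kQq(1/r₁ − 1/r₂).
U₁ − U₂ = (8.99×10⁹ N·m²/C²)(4.98×10⁻⁶ C)(-3.59×10⁻⁶ C)(1/0.590 − 1/0.119) = 1.08 J.
v = √(2·1.08/0.0158) = 11.7 m/s.

11.7 m/s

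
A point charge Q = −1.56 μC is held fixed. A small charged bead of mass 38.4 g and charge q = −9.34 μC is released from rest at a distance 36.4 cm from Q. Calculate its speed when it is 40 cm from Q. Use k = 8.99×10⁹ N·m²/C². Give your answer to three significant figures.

1.30 m/s

Only the electrostatic force acts, so mechanical energy is conserved: ½mv² = U₁ − U₂ = kQq(1/r₁ − 1/r₂).
U₁ − U₂ = (8.99×10⁹ N·m²/C²)(-1.56×10⁻⁶ C)(-9.34×10⁻⁶ C)(1/0.364 − 1/0.400) = 0.0324 J.
v = √(2·0.0324/0.0384) = 1.30 m/s.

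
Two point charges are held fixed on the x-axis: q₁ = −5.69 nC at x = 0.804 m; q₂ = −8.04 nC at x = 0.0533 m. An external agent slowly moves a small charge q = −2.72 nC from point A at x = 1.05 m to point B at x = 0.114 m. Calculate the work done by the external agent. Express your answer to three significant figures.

For quasistatic motion the external work equals the change in potential energy: W_ext = qΔV = q(V_B − V_A).
At A: distances to the source charges are 0.246 m, 0.997 m; V_A = Σ kqᵢ/rᵢ = -280 V.
At B: distances to the source charges are 0.690 m, 0.0607 m; V_B = Σ kqᵢ/rᵢ = -1260 V.
ΔV = V_B − V_A = -984 V.
W_ext = qΔV = (-2.72×10⁻⁹ C)(-984 V) = 2.68×10⁻⁶ J.

2.68×10⁻⁶ J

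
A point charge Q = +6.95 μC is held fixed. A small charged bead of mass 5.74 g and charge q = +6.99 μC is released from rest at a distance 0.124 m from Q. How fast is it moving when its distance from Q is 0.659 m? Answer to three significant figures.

Only the electrostatic force acts, so mechanical energy is conserved: ½mv² = U₁ − U₂ = kQq(1/r₁ − 1/r₂).
U₁ − U₂ = (8.99×10⁹ N·m²/C²)(6.95×10⁻⁶ C)(6.99×10⁻⁶ C)(1/0.124 − 1/0.659) = 2.86 J.
v = √(2·2.86/5.74×10⁻³) = 31.6 m/s.

31.6 m/s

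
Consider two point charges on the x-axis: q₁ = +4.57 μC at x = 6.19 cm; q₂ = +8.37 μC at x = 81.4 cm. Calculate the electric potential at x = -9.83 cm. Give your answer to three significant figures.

The total potential is the scalar sum of each charge's contribution, V = Σ kqᵢ/rᵢ.
Distances from the field point to each charge: r₁ = 0.160 m, r₂ = 0.912 m.
V = k[(4.57×10⁻⁶)/(0.160) + (8.37×10⁻⁶)/(0.912)] = 3.39×10⁵ V.

3.39×10⁵ V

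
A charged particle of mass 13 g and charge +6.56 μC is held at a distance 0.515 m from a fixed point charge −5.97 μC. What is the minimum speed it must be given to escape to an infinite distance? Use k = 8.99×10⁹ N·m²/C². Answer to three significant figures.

To just escape, total mechanical energy must reach zero at infinity: ½mv²_min + U = 0, so ½mv²_min = −U = |kQq|/r.
|U| = |kQq|/r = (8.99×10⁹ N·m²/C²)(5.97×10⁻⁶)(6.56×10⁻⁶)/(0.515) = 0.684 J.
v_min = √(2|U|/m) = √(2·0.684/0.0130) = 10.3 m/s.

10.3 m/s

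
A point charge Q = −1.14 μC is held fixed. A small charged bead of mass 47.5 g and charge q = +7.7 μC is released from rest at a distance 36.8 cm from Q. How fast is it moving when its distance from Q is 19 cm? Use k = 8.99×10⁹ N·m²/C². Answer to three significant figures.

Only the electrostatic force acts, so mechanical energy is conserved: ½mv² = U₁ − U₂ = kQq(1/r₁ − 1/r₂).
U₁ − U₂ = (8.99×10⁹ N·m²/C²)(-1.14×10⁻⁶ C)(7.70×10⁻⁶ C)(1/0.368 − 1/0.190) = 0.201 J.
v = √(2·0.201/0.0475) = 2.91 m/s.

2.91 m/s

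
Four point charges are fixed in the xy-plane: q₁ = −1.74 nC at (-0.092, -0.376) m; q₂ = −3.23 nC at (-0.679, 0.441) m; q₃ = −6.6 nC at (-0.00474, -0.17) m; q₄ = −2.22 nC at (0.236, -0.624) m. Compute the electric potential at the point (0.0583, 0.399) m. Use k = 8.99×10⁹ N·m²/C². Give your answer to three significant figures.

-182 V

Electric potential is a scalar, so the contributions from each charge add algebraically: V = Σ kqᵢ/rᵢ.
Distances from the field point to each charge: r₁ = 0.789 m, r₂ = 0.738 m, r₃ = 0.572 m, r₄ = 1.04 m.
V = k[(-1.74×10⁻⁹)/(0.789) + (-3.23×10⁻⁹)/(0.738) + (-6.60×10⁻⁹)/(0.572) + (-2.22×10⁻⁹)/(1.04)] = -182 V.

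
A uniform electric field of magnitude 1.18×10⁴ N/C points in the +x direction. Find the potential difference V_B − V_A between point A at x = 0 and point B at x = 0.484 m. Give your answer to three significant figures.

In a uniform field, potential decreases in the direction of E: V_B − V_A = −E·Δx.
V_B − V_A = −(1.18×10⁴ V/m)(0.484 m) = -5710 V.

-5710 V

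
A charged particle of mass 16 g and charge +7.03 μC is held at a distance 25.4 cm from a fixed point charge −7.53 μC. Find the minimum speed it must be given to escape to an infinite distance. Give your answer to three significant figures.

15.3 m/s

To just escape, total mechanical energy must reach zero at infinity: ½mv²_min + U = 0, so ½mv²_min = −U = |kQq|/r.
|U| = |kQq|/r = (8.99×10⁹ N·m²/C²)(7.53×10⁻⁶)(7.03×10⁻⁶)/(0.254) = 1.87 J.
v_min = √(2|U|/m) = √(2·1.87/0.0160) = 15.3 m/s.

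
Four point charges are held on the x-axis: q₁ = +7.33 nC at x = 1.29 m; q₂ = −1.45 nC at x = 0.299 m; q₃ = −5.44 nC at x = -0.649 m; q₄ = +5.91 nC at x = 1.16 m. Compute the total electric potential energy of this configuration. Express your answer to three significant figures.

2.54×10⁻⁶ J

The work to assemble the configuration equals its total potential energy, U = Σ kqᵢqⱼ/rᵢⱼ over all pairs.
Pair separations: r₁₂ = 0.991 m, r₁₃ = 1.94 m, r₁₄ = 0.130 m, r₂₃ = 0.948 m, r₂₄ = 0.861 m, r₃₄ = 1.81 m.
Summing all 6 pair terms gives U = 2.54×10⁻⁶ J.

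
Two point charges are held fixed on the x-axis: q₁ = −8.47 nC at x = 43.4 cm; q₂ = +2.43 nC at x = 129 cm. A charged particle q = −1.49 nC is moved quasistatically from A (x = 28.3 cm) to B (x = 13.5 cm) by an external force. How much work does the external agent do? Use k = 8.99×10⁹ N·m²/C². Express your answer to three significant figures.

-3.68×10⁻⁷ J

For quasistatic motion the external work equals the change in potential energy: W_ext = qΔV = q(V_B − V_A).
At A: distances to the source charges are 0.151 m, 1.01 m; V_A = Σ kqᵢ/rᵢ = -483 V.
At B: distances to the source charges are 0.299 m, 1.16 m; V_B = Σ kqᵢ/rᵢ = -236 V.
ΔV = V_B − V_A = 247 V.
W_ext = qΔV = (-1.49×10⁻⁹ C)(247 V) = -3.68×10⁻⁷ J.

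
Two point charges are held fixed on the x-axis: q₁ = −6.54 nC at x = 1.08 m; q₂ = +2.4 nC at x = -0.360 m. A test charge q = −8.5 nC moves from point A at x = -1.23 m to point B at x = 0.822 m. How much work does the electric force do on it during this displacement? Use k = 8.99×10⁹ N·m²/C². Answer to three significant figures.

-1.78×10⁻⁶ J

The work done by the electric force is W_field = −ΔU = −q(V_B − V_A) = q(V_A − V_B).
At A: distances to the source charges are 2.31 m, 0.870 m; V_A = Σ kqᵢ/rᵢ = -0.652 V.
At B: distances to the source charges are 0.258 m, 1.18 m; V_B = Σ kqᵢ/rᵢ = -210 V.
ΔV = V_B − V_A = -209 V.
W_field = −qΔV = −(-8.50×10⁻⁹ C)(-209 V) = -1.78×10⁻⁶ J.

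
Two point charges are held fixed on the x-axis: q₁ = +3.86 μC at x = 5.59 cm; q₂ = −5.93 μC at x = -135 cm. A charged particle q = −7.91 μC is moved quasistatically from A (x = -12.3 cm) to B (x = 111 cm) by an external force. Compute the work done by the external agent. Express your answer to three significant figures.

1.10 J

For quasistatic motion the external work equals the change in potential energy: W_ext = qΔV = q(V_B − V_A).
At A: distances to the source charges are 0.179 m, 1.23 m; V_A = Σ kqᵢ/rᵢ = 1.51×10⁵ V.
At B: distances to the source charges are 1.05 m, 2.46 m; V_B = Σ kqᵢ/rᵢ = 1.12×10⁴ V.
ΔV = V_B − V_A = -1.39×10⁵ V.
W_ext = qΔV = (-7.91×10⁻⁶ C)(-1.39×10⁵ V) = 1.10 J.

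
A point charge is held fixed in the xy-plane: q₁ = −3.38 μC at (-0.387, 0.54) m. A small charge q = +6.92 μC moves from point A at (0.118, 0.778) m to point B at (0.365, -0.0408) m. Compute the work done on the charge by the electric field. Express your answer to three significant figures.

The work done by the electric force is W_field = −ΔU = −q(V_B − V_A) = q(V_A − V_B).
At A: distance to the source charge is 0.558 m; V_A = kq₁/r = -5.44×10⁴ V.
At B: distance to the source charge is 0.950 m; V_B = kq₁/r = -3.20×10⁴ V.
ΔV = V_B − V_A = 2.24×10⁴ V.
W_field = −qΔV = −(6.92×10⁻⁶ C)(2.24×10⁴ V) = -0.155 J.

-0.155 J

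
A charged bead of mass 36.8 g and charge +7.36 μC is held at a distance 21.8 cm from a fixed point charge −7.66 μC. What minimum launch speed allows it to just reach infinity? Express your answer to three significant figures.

To just escape, total mechanical energy must reach zero at infinity: ½mv²_min + U = 0, so ½mv²_min = −U = |kQq|/r.
|U| = |kQq|/r = (8.99×10⁹ N·m²/C²)(7.66×10⁻⁶)(7.36×10⁻⁶)/(0.218) = 2.32 J.
v_min = √(2|U|/m) = √(2·2.32/0.0368) = 11.2 m/s.

11.2 m/s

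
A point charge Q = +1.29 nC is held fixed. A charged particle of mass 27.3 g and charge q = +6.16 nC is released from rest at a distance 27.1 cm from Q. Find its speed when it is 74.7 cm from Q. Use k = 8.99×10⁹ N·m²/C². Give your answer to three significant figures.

Only the electrostatic force acts, so mechanical energy is conserved: ½mv² = U₁ − U₂ = kQq(1/r₁ − 1/r₂).
U₁ − U₂ = (8.99×10⁹ N·m²/C²)(1.29×10⁻⁹ C)(6.16×10⁻⁹ C)(1/0.271 − 1/0.747) = 1.68×10⁻⁷ J.
v = √(2·1.68×10⁻⁷/0.0273) = 3.51×10⁻³ m/s.

3.51×10⁻³ m/s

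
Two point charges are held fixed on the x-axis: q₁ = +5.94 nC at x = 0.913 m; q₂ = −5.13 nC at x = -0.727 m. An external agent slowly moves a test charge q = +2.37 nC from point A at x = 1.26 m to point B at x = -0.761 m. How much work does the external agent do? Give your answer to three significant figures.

-3.45×10⁻⁶ J

For quasistatic motion the external work equals the change in potential energy: W_ext = qΔV = q(V_B − V_A).
At A: distances to the source charges are 0.347 m, 1.99 m; V_A = Σ kqᵢ/rᵢ = 131 V.
At B: distances to the source charges are 1.67 m, 0.0340 m; V_B = Σ kqᵢ/rᵢ = -1320 V.
ΔV = V_B − V_A = -1460 V.
W_ext = qΔV = (2.37×10⁻⁹ C)(-1460 V) = -3.45×10⁻⁶ J.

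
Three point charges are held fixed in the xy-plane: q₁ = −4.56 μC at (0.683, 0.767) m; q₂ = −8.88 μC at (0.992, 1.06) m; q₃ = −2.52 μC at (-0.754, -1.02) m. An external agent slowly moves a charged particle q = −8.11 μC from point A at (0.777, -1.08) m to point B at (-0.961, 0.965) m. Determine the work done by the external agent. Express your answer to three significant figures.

0.0232 J

For quasistatic motion the external work equals the change in potential energy: W_ext = qΔV = q(V_B − V_A).
At A: distances to the source charges are 1.85 m, 2.15 m, 1.53 m; V_A = Σ kqᵢ/rᵢ = -7.41×10⁴ V.
At B: distances to the source charges are 1.66 m, 1.96 m, 2.00 m; V_B = Σ kqᵢ/rᵢ = -7.69×10⁴ V.
ΔV = V_B − V_A = -2870 V.
W_ext = qΔV = (-8.11×10⁻⁶ C)(-2870 V) = 0.0232 J.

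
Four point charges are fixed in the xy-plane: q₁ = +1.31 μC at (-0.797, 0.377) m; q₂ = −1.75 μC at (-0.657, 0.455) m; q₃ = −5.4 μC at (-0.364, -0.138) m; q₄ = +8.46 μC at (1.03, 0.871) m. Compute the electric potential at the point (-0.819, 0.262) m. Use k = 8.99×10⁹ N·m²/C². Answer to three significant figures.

-2920 V

The total potential is the scalar sum of each charge's contribution, V = Σ kqᵢ/rᵢ.
Distances from the field point to each charge: r₁ = 0.117 m, r₂ = 0.252 m, r₃ = 0.606 m, r₄ = 1.95 m.
V = k[(1.31×10⁻⁶)/(0.117) + (-1.75×10⁻⁶)/(0.252) + (-5.40×10⁻⁶)/(0.606) + (8.46×10⁻⁶)/(1.95)] = -2920 V.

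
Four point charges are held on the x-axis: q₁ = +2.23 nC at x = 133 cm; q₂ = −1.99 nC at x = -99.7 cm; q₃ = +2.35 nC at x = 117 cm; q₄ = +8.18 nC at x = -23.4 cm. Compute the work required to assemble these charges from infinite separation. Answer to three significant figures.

2.94×10⁻⁷ J

The work to assemble the configuration equals its total potential energy, U = Σ kqᵢqⱼ/rᵢⱼ over all pairs.
Pair separations: r₁₂ = 2.33 m, r₁₃ = 0.160 m, r₁₄ = 1.56 m, r₂₃ = 2.17 m, r₂₄ = 0.763 m, r₃₄ = 1.40 m.
Summing all 6 pair terms gives U = 2.94×10⁻⁷ J.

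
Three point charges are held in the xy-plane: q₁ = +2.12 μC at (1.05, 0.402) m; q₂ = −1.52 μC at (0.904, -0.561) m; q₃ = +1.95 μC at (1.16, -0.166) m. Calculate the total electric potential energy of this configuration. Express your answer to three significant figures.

-0.0221 J

The assembly work is the sum of pairwise potential energies, U = Σ_{i<j} kqᵢqⱼ/rᵢⱼ.
Pair separations: r₁₂ = 0.974 m, r₁₃ = 0.579 m, r₂₃ = 0.471 m.
U = (-0.0297) + (0.0642) + (-0.0566) = -0.0221 J.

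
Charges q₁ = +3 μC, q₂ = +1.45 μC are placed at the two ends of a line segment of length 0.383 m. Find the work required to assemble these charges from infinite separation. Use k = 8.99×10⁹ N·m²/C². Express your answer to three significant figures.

The assembly work is the sum of pairwise potential energies, U = Σ_{i<j} kqᵢqⱼ/rᵢⱼ.
The separation is r = 0.383 m.
U = (0.102) = 0.102 J.

0.102 J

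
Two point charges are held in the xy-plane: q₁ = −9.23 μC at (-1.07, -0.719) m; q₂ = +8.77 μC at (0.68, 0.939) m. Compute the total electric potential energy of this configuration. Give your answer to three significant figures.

-0.302 J

The assembly work is the sum of pairwise potential energies, U = Σ_{i<j} kqᵢqⱼ/rᵢⱼ.
Pair separations: r₁₂ = 2.41 m.
U = (-0.302) = -0.302 J.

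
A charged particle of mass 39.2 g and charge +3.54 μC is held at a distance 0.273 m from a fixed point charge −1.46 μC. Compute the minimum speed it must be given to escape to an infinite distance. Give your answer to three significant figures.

2.95 m/s

To just escape, total mechanical energy must reach zero at infinity: ½mv²_min + U = 0, so ½mv²_min = −U = |kQq|/r.
|U| = |kQq|/r = (8.99×10⁹ N·m²/C²)(1.46×10⁻⁶)(3.54×10⁻⁶)/(0.273) = 0.170 J.
v_min = √(2|U|/m) = √(2·0.170/0.0392) = 2.95 m/s.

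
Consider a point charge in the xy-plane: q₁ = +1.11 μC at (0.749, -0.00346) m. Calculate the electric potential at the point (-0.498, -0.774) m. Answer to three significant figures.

Electric potential is a scalar, so the contributions from each charge add algebraically: V = Σ kqᵢ/rᵢ.
Distances from the field point to each charge: r₁ = 1.47 m.
V = k[(1.11×10⁻⁶)/(1.47)] = 6810 V.

6810 V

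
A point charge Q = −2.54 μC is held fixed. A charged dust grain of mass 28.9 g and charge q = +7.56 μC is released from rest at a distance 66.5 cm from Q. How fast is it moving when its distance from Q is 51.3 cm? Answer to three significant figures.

2.31 m/s

Only the electrostatic force acts, so mechanical energy is conserved: ½mv² = U₁ − U₂ = kQq(1/r₁ − 1/r₂).
U₁ − U₂ = (8.99×10⁹ N·m²/C²)(-2.54×10⁻⁶ C)(7.56×10⁻⁶ C)(1/0.665 − 1/0.513) = 0.0769 J.
v = √(2·0.0769/0.0289) = 2.31 m/s.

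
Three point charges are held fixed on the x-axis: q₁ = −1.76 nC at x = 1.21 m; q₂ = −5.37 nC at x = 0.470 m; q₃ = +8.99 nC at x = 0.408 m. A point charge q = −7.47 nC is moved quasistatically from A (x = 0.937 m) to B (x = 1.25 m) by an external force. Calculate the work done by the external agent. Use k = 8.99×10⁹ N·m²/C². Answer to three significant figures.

2.64×10⁻⁶ J

For quasistatic motion the external work equals the change in potential energy: W_ext = qΔV = q(V_B − V_A).
At A: distances to the source charges are 0.273 m, 0.467 m, 0.529 m; V_A = Σ kqᵢ/rᵢ = -8.55 V.
At B: distances to the source charges are 0.0400 m, 0.780 m, 0.842 m; V_B = Σ kqᵢ/rᵢ = -361 V.
ΔV = V_B − V_A = -353 V.
W_ext = qΔV = (-7.47×10⁻⁹ C)(-353 V) = 2.64×10⁻⁶ J.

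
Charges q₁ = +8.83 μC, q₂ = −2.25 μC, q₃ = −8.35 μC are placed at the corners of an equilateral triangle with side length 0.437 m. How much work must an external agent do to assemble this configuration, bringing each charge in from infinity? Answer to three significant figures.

The work to assemble the configuration equals its total potential energy, U = Σ kqᵢqⱼ/rᵢⱼ over all pairs.
All three pair separations equal the side length, 0.437 m.
U = (-0.409) + (-1.52) + (0.386) = -1.54 J.

-1.54 J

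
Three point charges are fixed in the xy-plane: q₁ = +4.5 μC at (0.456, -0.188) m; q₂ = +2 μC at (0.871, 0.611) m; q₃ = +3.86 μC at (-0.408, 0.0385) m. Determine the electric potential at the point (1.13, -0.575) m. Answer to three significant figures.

The total potential is the scalar sum of each charge's contribution, V = Σ kqᵢ/rᵢ.
Distances from the field point to each charge: r₁ = 0.777 m, r₂ = 1.21 m, r₃ = 1.66 m.
V = k[(4.50×10⁻⁶)/(0.777) + (2.00×10⁻⁶)/(1.21) + (3.86×10⁻⁶)/(1.66)] = 8.78×10⁴ V.

8.78×10⁴ V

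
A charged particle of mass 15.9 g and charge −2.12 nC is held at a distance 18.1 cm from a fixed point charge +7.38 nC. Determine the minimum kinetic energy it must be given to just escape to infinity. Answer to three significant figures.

7.77×10⁻⁷ J

To just escape, total mechanical energy must reach zero at infinity: ½mv²_min + U = 0, so ½mv²_min = −U = |kQq|/r.
|U| = |kQq|/r = (8.99×10⁹ N·m²/C²)(7.38×10⁻⁹)(2.12×10⁻⁹)/(0.181) = 7.77×10⁻⁷ J.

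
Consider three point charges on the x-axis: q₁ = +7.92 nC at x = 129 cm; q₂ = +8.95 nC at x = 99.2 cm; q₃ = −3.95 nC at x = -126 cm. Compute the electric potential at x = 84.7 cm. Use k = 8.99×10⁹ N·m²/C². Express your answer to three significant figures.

Electric potential is a scalar, so the contributions from each charge add algebraically: V = Σ kqᵢ/rᵢ.
Distances from the field point to each charge: r₁ = 0.443 m, r₂ = 0.145 m, r₃ = 2.11 m.
V = k[(7.92×10⁻⁹)/(0.443) + (8.95×10⁻⁹)/(0.145) + (-3.95×10⁻⁹)/(2.11)] = 699 V.

699 V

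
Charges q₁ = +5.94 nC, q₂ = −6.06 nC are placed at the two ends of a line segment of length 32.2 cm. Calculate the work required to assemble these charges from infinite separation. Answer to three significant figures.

-1.00×10⁻⁶ J

The work to assemble the configuration equals its total potential energy, U = Σ kqᵢqⱼ/rᵢⱼ over all pairs.
The separation is r = 0.322 m.
U = (-1.00×10⁻⁶) = -1.00×10⁻⁶ J.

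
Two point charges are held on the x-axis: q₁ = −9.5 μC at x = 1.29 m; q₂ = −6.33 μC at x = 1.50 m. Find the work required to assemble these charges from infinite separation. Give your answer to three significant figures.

The work to assemble the configuration equals its total potential energy, U = Σ kqᵢqⱼ/rᵢⱼ over all pairs.
Pair separations: r₁₂ = 0.210 m.
U = (2.57) = 2.57 J.

2.57 J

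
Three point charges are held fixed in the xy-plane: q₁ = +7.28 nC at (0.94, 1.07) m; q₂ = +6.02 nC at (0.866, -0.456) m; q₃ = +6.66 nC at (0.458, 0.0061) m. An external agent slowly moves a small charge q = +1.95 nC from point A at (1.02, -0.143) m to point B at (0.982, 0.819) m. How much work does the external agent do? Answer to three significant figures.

For quasistatic motion the external work equals the change in potential energy: W_ext = qΔV = q(V_B − V_A).
At A: distances to the source charges are 1.22 m, 0.349 m, 0.581 m; V_A = Σ kqᵢ/rᵢ = 312 V.
At B: distances to the source charges are 0.254 m, 1.28 m, 0.967 m; V_B = Σ kqᵢ/rᵢ = 361 V.
ΔV = V_B − V_A = 49.4 V.
W_ext = qΔV = (1.95×10⁻⁹ C)(49.4 V) = 9.63×10⁻⁸ J.

9.63×10⁻⁸ J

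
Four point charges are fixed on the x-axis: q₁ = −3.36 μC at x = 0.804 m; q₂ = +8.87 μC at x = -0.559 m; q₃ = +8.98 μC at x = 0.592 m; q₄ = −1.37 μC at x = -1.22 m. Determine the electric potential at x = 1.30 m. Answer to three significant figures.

Electric potential is a scalar, so the contributions from each charge add algebraically: V = Σ kqᵢ/rᵢ.
Distances from the field point to each charge: r₁ = 0.496 m, r₂ = 1.86 m, r₃ = 0.708 m, r₄ = 2.52 m.
V = k[(-3.36×10⁻⁶)/(0.496) + (8.87×10⁻⁶)/(1.86) + (8.98×10⁻⁶)/(0.708) + (-1.37×10⁻⁶)/(2.52)] = 9.11×10⁴ V.

9.11×10⁴ V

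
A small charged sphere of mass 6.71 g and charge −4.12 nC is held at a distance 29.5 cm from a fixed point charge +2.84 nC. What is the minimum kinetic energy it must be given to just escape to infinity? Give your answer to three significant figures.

To just escape, total mechanical energy must reach zero at infinity: ½mv²_min + U = 0, so ½mv²_min = −U = |kQq|/r.
|U| = |kQq|/r = (8.99×10⁹ N·m²/C²)(2.84×10⁻⁹)(4.12×10⁻⁹)/(0.295) = 3.57×10⁻⁷ J.

3.57×10⁻⁷ J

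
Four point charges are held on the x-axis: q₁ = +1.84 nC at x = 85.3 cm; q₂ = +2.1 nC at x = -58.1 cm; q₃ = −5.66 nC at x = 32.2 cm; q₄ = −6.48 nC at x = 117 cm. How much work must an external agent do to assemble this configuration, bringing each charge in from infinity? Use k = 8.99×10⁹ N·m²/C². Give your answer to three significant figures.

-2.90×10⁻⁷ J

The work to assemble the configuration equals its total potential energy, U = Σ kqᵢqⱼ/rᵢⱼ over all pairs.
Pair separations: r₁₂ = 1.43 m, r₁₃ = 0.531 m, r₁₄ = 0.317 m, r₂₃ = 0.903 m, r₂₄ = 1.75 m, r₃₄ = 0.848 m.
Summing all 6 pair terms gives U = -2.90×10⁻⁷ J.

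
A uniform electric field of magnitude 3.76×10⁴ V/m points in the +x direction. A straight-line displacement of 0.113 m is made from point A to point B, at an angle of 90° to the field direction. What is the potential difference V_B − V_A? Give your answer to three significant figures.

0 V

Only the component of displacement along E changes the potential: ΔV = −E·d·cosθ.
ΔV = −(3.76×10⁴ V/m)(0.113 m)cos90° = 0 V.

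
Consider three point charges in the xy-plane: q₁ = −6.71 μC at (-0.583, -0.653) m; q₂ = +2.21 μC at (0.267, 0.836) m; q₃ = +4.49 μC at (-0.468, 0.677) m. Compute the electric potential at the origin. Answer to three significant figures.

2770 V

Electric potential is a scalar, so the contributions from each charge add algebraically: V = Σ kqᵢ/rᵢ.
Distances from the field point to each charge: r₁ = 0.875 m, r₂ = 0.878 m, r₃ = 0.823 m.
V = k[(-6.71×10⁻⁶)/(0.875) + (2.21×10⁻⁶)/(0.878) + (4.49×10⁻⁶)/(0.823)] = 2770 V.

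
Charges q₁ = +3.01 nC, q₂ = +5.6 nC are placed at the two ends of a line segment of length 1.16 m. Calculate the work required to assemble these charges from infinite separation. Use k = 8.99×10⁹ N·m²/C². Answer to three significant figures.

The work to assemble the configuration equals its total potential energy, U = Σ kqᵢqⱼ/rᵢⱼ over all pairs.
The separation is r = 1.16 m.
U = (1.31×10⁻⁷) = 1.31×10⁻⁷ J.

1.31×10⁻⁷ J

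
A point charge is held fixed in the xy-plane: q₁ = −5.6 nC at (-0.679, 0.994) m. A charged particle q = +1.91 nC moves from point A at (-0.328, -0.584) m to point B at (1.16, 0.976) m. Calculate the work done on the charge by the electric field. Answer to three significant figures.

-7.20×10⁻⁹ J

The work done by the electric force is W_field = −ΔU = −q(V_B − V_A) = q(V_A − V_B).
At A: distance to the source charge is 1.62 m; V_A = kq₁/r = -31.1 V.
At B: distance to the source charge is 1.84 m; V_B = kq₁/r = -27.4 V.
ΔV = V_B − V_A = 3.77 V.
W_field = −qΔV = −(1.91×10⁻⁹ C)(3.77 V) = -7.20×10⁻⁹ J.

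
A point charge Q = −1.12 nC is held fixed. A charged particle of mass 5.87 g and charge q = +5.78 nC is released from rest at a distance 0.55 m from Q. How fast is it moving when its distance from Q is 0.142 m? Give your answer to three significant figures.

0.0102 m/s

Only the electrostatic force acts, so mechanical energy is conserved: ½mv² = U₁ − U₂ = kQq(1/r₁ − 1/r₂).
U₁ − U₂ = (8.99×10⁹ N·m²/C²)(-1.12×10⁻⁹ C)(5.78×10⁻⁹ C)(1/0.550 − 1/0.142) = 3.04×10⁻⁷ J.
v = √(2·3.04×10⁻⁷/5.87×10⁻³) = 0.0102 m/s.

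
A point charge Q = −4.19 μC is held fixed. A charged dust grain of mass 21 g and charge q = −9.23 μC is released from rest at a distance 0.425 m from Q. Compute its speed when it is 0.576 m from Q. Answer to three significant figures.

Only the electrostatic force acts, so mechanical energy is conserved: ½mv² = U₁ − U₂ = kQq(1/r₁ − 1/r₂).
U₁ − U₂ = (8.99×10⁹ N·m²/C²)(-4.19×10⁻⁶ C)(-9.23×10⁻⁶ C)(1/0.425 − 1/0.576) = 0.214 J.
v = √(2·0.214/0.0210) = 4.52 m/s.

4.52 m/s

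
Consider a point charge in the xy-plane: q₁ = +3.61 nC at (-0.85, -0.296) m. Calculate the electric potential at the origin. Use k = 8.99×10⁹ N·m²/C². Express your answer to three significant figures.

36.1 V

Electric potential is a scalar, so the contributions from each charge add algebraically: V = Σ kqᵢ/rᵢ.
Distances from the field point to each charge: r₁ = 0.900 m.
V = k[(3.61×10⁻⁹)/(0.900)] = 36.1 V.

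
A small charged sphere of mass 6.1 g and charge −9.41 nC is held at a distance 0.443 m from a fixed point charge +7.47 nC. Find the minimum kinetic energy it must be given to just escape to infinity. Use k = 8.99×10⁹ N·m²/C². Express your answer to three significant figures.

1.43×10⁻⁶ J

To just escape, total mechanical energy must reach zero at infinity: ½mv²_min + U = 0, so ½mv²_min = −U = |kQq|/r.
|U| = |kQq|/r = (8.99×10⁹ N·m²/C²)(7.47×10⁻⁹)(9.41×10⁻⁹)/(0.443) = 1.43×10⁻⁶ J.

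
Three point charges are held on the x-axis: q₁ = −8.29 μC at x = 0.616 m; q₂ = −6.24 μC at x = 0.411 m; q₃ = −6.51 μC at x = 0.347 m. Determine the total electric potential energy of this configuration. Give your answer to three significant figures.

9.78 J

The work to assemble the configuration equals its total potential energy, U = Σ kqᵢqⱼ/rᵢⱼ over all pairs.
Pair separations: r₁₂ = 0.205 m, r₁₃ = 0.269 m, r₂₃ = 0.0640 m.
U = (2.27) + (1.80) + (5.71) = 9.78 J.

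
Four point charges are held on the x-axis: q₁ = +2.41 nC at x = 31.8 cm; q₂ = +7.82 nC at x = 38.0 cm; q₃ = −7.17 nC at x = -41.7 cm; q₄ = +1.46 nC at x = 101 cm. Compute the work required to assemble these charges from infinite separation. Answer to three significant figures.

2.03×10⁻⁶ J

The assembly work is the sum of pairwise potential energies, U = Σ_{i<j} kqᵢqⱼ/rᵢⱼ.
Pair separations: r₁₂ = 0.0620 m, r₁₃ = 0.735 m, r₁₄ = 0.692 m, r₂₃ = 0.797 m, r₂₄ = 0.630 m, r₃₄ = 1.43 m.
Summing all 6 pair terms gives U = 2.03×10⁻⁶ J.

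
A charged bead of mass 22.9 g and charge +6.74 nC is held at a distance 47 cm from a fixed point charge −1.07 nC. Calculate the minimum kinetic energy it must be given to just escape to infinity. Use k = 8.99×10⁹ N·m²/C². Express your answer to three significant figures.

1.38×10⁻⁷ J

To just escape, total mechanical energy must reach zero at infinity: ½mv²_min + U = 0, so ½mv²_min = −U = |kQq|/r.
|U| = |kQq|/r = (8.99×10⁹ N·m²/C²)(1.07×10⁻⁹)(6.74×10⁻⁹)/(0.470) = 1.38×10⁻⁷ J.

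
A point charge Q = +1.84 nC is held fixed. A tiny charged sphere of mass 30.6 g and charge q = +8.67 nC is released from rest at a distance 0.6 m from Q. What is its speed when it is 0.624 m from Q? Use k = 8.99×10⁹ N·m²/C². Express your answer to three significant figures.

7.75×10⁻⁴ m/s

Only the electrostatic force acts, so mechanical energy is conserved: ½mv² = U₁ − U₂ = kQq(1/r₁ − 1/r₂).
U₁ − U₂ = (8.99×10⁹ N·m²/C²)(1.84×10⁻⁹ C)(8.67×10⁻⁹ C)(1/0.600 − 1/0.624) = 9.19×10⁻⁹ J.
v = √(2·9.19×10⁻⁹/0.0306) = 7.75×10⁻⁴ m/s.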